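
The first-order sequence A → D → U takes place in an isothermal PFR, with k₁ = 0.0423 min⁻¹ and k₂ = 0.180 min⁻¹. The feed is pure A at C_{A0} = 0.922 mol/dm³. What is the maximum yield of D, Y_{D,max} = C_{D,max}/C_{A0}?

Evaluating C_D at τ_opt = ln(k₂/k₁)/(k₂−k₁) gives C_{D,max}/C_{A0} = (k₁/k₂)^[k₂/(k₂−k₁)].
= (0.0423/0.180)^(0.180/(0.180−0.0423)) = (0.2350)^(1.307) = 0.1506.

0.151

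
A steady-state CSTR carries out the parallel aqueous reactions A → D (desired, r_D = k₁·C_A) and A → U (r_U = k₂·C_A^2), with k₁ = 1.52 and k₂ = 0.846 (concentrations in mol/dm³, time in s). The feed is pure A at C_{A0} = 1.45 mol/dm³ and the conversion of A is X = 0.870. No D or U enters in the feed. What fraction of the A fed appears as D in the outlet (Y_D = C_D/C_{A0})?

Exit C_A = C_{A0}(1−X) = 1.45×0.130 = 0.1885 mol/dm³.
A CSTR operates uniformly at the exit composition, giving r_D = 0.2865 and r_U = 0.03006 (each k·C_A^n at C_A = 0.1885).
Fraction of consumed A going to D: r_D/(r_D+r_U) = 0.9050.
C_D = 0.9050·C_{A0}·X = 0.9050×1.45×0.870 = 1.14 mol/dm³; Y_D = C_D/C_{A0} = 0.787.

0.787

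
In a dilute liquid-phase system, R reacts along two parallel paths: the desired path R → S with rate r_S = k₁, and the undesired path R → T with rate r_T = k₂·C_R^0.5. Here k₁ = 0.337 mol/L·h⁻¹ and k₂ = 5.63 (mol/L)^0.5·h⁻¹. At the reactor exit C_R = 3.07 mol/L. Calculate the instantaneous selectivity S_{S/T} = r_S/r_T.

S_{S/T} = r_S/r_T = (k₁)/(k₂·C_R^0.5) = (k₁/k₂)·C_R^-0.5.
= (0.337) / (5.63×3.070^0.5) = 0.3370/9.865 = 0.0342.
The undesired path is higher order in R, so low C_R (CSTR or dilute feed) favours S.

0.0342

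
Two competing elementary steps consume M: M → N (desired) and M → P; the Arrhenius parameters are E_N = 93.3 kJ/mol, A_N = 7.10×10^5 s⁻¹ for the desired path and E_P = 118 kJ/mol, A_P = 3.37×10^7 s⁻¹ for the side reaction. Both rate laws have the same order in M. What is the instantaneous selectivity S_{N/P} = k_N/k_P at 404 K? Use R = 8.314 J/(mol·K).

32.9

Since both paths have the same order in M, the concentration cancels and S_{N/P} = k_N/k_P = (A_N/A_P)·exp[(E_P−E_N)/(RT)].
(E_P−E_N)/(RT) = (118−93.3)×10³/(8.314×404) = 24700/3359 = 7.354.
k_N/k_P = (7.10×10^5/3.37×10^7)·exp(7.354) = 0.02107 × 1562 = 32.9.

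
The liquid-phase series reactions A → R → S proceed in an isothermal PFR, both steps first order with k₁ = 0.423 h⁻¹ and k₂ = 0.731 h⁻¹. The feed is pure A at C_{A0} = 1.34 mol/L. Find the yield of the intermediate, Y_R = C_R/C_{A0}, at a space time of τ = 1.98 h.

For first-order series with pure A initially, C_R(τ) = k₁C_{A0}/(k₂−k₁)·(e^(−k₁τ) − e^(−k₂τ)).
e^(−k₁τ) = e^(−0.423×1.98) = e^(−0.8375) = 0.4328; e^(−k₂τ) = e^(−1.447) = 0.2352.
C_R = 0.423×1.34/(0.731−0.423) × (0.4328−0.2352) = 1.840×0.1976 = 0.3636 mol/L.
Y_R = C_R/C_{A0} = 0.3636/1.34 = 0.271.

0.271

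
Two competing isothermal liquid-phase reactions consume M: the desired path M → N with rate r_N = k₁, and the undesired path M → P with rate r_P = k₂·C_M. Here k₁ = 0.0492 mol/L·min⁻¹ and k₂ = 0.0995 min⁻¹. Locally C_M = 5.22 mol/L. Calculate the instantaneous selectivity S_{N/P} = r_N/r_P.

S_{N/P} = r_N/r_P = (k₁)/(k₂·C_M) = (k₁/k₂)·C_M⁻¹.
= (0.0492) / (0.0995×5.220) = 0.04920/0.5194 = 0.0947.

0.0947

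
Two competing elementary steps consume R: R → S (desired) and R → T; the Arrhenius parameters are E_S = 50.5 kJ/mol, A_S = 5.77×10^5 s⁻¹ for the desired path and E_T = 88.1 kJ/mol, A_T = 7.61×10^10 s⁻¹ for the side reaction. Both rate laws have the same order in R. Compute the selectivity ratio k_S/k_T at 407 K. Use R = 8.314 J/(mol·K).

k_S/k_T = (A_S/A_T)·exp[−(E_S−E_T)/(RT)] = (A_S/A_T)·exp[(E_T−E_S)/(RT)].
(E_T−E_S)/(RT) = (88.1−50.5)×10³/(8.314×407) = 37600/3384 = 11.11.
k_S/k_T = (5.77×10^5/7.61×10^10)·exp(11.11) = 7.582×10^-6 × 66955 = 0.508.
Since E_S < E_T, lowering the temperature improves selectivity toward S.

0.508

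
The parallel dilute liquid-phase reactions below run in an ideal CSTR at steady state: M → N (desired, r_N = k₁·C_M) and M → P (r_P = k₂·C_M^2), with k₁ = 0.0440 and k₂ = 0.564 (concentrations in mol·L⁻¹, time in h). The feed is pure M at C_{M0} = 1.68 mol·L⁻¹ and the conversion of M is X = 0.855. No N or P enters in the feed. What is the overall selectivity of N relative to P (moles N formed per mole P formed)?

Exit C_M = C_{M0}(1−X) = 1.68×0.145 = 0.2436 mol·L⁻¹.
In a CSTR the entire volume is at exit conditions, so r_N = 0.0440×0.2436 = 0.01072 and r_P = 0.564×0.2436^2 = 0.03347.
Overall selectivity = C_N/C_P = r_Nτ/(r_Pτ) = r_N/r_P = 0.320.

0.320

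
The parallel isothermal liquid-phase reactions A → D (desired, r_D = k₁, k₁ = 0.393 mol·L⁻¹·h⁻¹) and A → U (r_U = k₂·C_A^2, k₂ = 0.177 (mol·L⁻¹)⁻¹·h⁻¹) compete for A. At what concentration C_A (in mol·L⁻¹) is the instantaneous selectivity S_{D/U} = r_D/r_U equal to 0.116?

S_{D/U} = (k₁/k₂)·C_A^-2 ⇒ C_A = (S·k₂/k₁)^(-0.5).
= (0.116×0.177/0.393)^(-0.5) = (0.05224)^(-0.5) = 4.38 mol·L⁻¹.

4.38 mol·L⁻¹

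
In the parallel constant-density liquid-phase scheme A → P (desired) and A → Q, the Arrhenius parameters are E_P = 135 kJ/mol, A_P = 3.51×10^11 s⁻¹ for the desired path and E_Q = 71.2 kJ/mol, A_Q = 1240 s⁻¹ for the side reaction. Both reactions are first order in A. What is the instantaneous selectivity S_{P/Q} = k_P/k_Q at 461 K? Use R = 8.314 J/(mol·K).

16.7

k_P/k_Q = (A_P/A_Q)·exp[−(E_P−E_Q)/(RT)] = (A_P/A_Q)·exp[(E_Q−E_P)/(RT)].
(E_Q−E_P)/(RT) = (71.2−135)×10³/(8.314×461) = -63800/3833 = -16.65.
k_P/k_Q = (3.51×10^11/1240)·exp(-16.65) = 2.831×10^8 × 5.898×10^-8 = 16.7.
Since E_P > E_Q, raising the temperature improves selectivity toward P.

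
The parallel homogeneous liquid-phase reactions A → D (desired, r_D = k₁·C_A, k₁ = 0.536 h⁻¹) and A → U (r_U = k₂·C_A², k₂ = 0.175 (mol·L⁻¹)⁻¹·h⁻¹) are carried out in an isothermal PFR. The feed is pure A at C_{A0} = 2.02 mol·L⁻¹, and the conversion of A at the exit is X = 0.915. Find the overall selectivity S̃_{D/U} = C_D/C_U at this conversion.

C_A = C_{A0}(1−X) = 0.1717 mol·L⁻¹.
Along a PFR/batch, dC_D/dC_A = −r_D/(r_D+r_U) = −k₁/(k₁+k₂·C_A).
Integrating from C_{A0} to C_A: C_D = (0.536/0.175)·ln[(0.536+0.175·2.02)/(0.536+0.175·0.172)] = 3.063·ln(0.8895/0.5660) = 1.384 mol·L⁻¹.
C_U = (C_{A0}−C_A)−C_D = 0.4639 mol·L⁻¹; S̃_{D/U} = 1.384/0.4639 = 2.98.

2.98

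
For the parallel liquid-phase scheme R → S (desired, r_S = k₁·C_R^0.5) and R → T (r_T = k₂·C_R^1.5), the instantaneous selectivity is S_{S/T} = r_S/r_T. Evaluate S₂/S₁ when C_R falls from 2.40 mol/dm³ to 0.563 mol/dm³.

S_{S/T} = (k₁/k₂)·C_R⁻¹, so S₂/S₁ = (C_{R,2}/C_{R,1})⁻¹.
= 2.40/0.563 = 4.26.

4.26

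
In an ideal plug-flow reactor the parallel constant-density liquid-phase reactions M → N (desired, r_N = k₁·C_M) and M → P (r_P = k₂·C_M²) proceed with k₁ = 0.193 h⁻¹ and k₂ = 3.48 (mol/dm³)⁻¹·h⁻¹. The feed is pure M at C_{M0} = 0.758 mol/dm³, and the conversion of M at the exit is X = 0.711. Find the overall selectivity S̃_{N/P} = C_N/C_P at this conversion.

C_M = C_{M0}(1−X) = 0.2191 mol/dm³.
Along a PFR/batch, dC_N/dC_M = −r_N/(r_N+r_P) = −k₁/(k₁+k₂·C_M).
Integrating from C_{M0} to C_M: C_N = (0.193/3.48)·ln[(0.193+3.48·0.758)/(0.193+3.48·0.219)] = 0.05546·ln(2.831/0.9553) = 0.06024 mol/dm³.
C_P = (C_{M0}−C_M)−C_N = 0.4787 mol/dm³; S̃_{N/P} = 0.06024/0.4787 = 0.126.

0.126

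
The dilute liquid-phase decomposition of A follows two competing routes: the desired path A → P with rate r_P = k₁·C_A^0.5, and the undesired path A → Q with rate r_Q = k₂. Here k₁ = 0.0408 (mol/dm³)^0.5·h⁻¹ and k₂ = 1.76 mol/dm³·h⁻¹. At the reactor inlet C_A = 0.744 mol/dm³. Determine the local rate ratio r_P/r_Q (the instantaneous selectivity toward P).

0.0200

S_{P/Q} = r_P/r_Q = (k₁·C_A^0.5)/(k₂) = (k₁/k₂)·C_A^0.5.
= (0.0408×0.7440^0.5) / (1.76) = 0.03519/1.760 = 0.0200.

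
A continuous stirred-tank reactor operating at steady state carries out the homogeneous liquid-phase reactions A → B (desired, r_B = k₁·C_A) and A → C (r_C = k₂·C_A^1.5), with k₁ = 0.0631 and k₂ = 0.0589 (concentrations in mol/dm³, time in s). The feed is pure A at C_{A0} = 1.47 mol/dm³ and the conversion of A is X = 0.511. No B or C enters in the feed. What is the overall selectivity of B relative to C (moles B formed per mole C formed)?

Exit C_A = C_{A0}(1−X) = 1.47×0.489 = 0.7188 mol/dm³.
Rates in a CSTR are evaluated at the outlet concentration: r_B = 0.0631×0.7188 = 0.04536, r_C = 0.0589×0.7188^1.5 = 0.03590.
Overall selectivity = C_B/C_C = r_Bτ/(r_Cτ) = r_B/r_C = 1.26.

1.26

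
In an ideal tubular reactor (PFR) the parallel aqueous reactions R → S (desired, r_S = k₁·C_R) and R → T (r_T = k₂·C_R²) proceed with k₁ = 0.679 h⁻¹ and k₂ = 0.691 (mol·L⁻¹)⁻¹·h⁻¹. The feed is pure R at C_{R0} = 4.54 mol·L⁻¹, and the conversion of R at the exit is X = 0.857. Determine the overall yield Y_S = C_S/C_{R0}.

0.264

C_R = C_{R0}(1−X) = 0.6492 mol·L⁻¹.
Along a PFR/batch, dC_S/dC_R = −r_S/(r_S+r_T) = −k₁/(k₁+k₂·C_R).
Integrating from C_{R0} to C_R: C_S = (0.679/0.691)·ln[(0.679+0.691·4.54)/(0.679+0.691·0.649)] = 0.9826·ln(3.816/1.128) = 1.198 mol·L⁻¹.
Y_S = C_S/C_{R0} = 1.198/4.54 = 0.264.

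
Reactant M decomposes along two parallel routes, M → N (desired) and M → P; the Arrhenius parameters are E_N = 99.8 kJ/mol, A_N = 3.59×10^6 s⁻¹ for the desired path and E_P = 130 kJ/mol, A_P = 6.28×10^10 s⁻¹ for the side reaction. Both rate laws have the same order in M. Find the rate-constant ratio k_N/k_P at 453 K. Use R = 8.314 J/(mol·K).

k_N/k_P = (A_N/A_P)·exp[−(E_N−E_P)/(RT)] = (A_N/A_P)·exp[(E_P−E_N)/(RT)].
(E_P−E_N)/(RT) = (130−99.8)×10³/(8.314×453) = 30200/3766 = 8.019.
k_N/k_P = (3.59×10^6/6.28×10^10)·exp(8.019) = 5.717×10^-5 × 3037 = 0.174.
Since E_N < E_P, lowering the temperature improves selectivity toward N.

0.174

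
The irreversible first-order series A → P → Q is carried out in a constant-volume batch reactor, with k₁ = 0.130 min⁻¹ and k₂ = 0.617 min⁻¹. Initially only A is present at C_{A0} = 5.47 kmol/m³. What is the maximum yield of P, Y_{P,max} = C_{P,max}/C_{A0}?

At the optimum, C_{P,max}/C_{A0} = (k₁/k₂)^[k₂/(k₂−k₁)].
= (0.130/0.617)^(0.617/(0.617−0.130)) = (0.2107)^(1.267) = 0.1390.

0.139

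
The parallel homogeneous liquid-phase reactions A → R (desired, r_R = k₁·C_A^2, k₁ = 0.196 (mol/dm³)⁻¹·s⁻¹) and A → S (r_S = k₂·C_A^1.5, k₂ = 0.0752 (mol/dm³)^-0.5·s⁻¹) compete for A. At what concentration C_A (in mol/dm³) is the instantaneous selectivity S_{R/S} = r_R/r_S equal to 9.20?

S_{R/S} = (k₁/k₂)·C_A^0.5 ⇒ C_A = (S·k₂/k₁)^(2).
= (9.20×0.0752/0.196)^(2) = (3.530)^(2) = 12.5 mol/dm³.

12.5 mol/dm³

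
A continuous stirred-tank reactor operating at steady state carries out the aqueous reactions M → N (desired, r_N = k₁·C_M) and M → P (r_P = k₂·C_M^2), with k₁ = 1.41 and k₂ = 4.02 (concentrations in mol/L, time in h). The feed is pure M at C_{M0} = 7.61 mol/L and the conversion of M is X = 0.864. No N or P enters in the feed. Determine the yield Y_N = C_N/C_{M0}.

Exit C_M = C_{M0}(1−X) = 7.61×0.136 = 1.035 mol/L.
A CSTR operates uniformly at the exit composition, giving r_N = 1.459 and r_P = 4.306 (each k·C_M^n at C_M = 1.035).
Fraction of consumed M going to N: r_N/(r_N+r_P) = 0.2531.
C_N = 0.2531·C_{M0}·X = 0.2531×7.61×0.864 = 1.66 mol/L; Y_N = C_N/C_{M0} = 0.219.

0.219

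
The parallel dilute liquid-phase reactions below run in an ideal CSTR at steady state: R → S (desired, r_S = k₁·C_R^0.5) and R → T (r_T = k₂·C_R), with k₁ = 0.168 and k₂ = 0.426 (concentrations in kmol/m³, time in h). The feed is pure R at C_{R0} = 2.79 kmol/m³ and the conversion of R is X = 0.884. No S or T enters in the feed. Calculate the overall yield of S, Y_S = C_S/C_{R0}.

Exit C_R = C_{R0}(1−X) = 2.79×0.116 = 0.3236 kmol/m³.
A CSTR operates uniformly at the exit composition, giving r_S = 0.09557 and r_T = 0.1379 (each k·C_R^n at C_R = 0.3236).
Fraction of consumed R going to S: r_S/(r_S+r_T) = 0.4094.
C_S = 0.4094·C_{R0}·X = 0.4094×2.79×0.884 = 1.01 kmol/m³; Y_S = C_S/C_{R0} = 0.362.

0.362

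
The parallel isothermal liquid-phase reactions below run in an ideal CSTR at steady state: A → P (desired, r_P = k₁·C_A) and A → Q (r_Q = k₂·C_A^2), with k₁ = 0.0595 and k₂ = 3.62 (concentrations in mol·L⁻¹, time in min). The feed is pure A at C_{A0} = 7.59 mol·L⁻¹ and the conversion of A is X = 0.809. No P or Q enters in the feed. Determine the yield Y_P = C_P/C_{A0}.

Exit C_A = C_{A0}(1−X) = 7.59×0.191 = 1.450 mol·L⁻¹.
Rates in a CSTR are evaluated at the outlet concentration: r_P = 0.0595×1.450 = 0.08626, r_Q = 3.62×1.450^2 = 7.608.
Fraction of consumed A going to P: r_P/(r_P+r_Q) = 0.01121.
C_P = 0.01121·C_{A0}·X = 0.01121×7.59×0.809 = 0.0688 mol·L⁻¹; Y_P = C_P/C_{A0} = 0.00907.

0.00907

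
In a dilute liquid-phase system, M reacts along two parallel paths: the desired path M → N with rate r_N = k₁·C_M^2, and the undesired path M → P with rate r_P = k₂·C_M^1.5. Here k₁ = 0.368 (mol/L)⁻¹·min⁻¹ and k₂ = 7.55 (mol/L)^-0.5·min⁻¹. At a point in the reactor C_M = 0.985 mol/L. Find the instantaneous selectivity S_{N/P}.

S_{N/P} = r_N/r_P = (k₁·C_M^2)/(k₂·C_M^1.5) = (k₁/k₂)·C_M^0.5.
= (0.368×0.9850^2) / (7.55×0.9850^1.5) = 0.3570/7.381 = 0.0484.

0.0484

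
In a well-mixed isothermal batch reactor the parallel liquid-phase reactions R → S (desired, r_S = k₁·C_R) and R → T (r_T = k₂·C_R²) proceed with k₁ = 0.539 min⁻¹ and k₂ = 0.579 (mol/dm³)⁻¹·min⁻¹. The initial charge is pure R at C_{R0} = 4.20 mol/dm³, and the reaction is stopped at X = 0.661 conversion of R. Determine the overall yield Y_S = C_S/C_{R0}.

C_R = C_{R0}(1−X) = 1.424 mol/dm³.
Along a PFR/batch, dC_S/dC_R = −r_S/(r_S+r_T) = −k₁/(k₁+k₂·C_R).
Integrating from C_{R0} to C_R: C_S = (0.539/0.579)·ln[(0.539+0.579·4.20)/(0.539+0.579·1.42)] = 0.9309·ln(2.971/1.363) = 0.7251 mol/dm³.
Y_S = C_S/C_{R0} = 0.7251/4.20 = 0.173.

0.173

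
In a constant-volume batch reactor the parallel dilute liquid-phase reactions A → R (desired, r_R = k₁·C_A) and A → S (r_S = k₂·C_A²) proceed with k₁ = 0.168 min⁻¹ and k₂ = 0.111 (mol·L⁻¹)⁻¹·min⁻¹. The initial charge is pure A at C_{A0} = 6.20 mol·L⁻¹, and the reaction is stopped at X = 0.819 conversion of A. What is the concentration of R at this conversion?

C_A = C_{A0}(1−X) = 1.122 mol·L⁻¹.
Along a PFR/batch, dC_R/dC_A = −r_R/(r_R+r_S) = −k₁/(k₁+k₂·C_A).
Integrating from C_{A0} to C_A: C_R = (0.168/0.111)·ln[(0.168+0.111·6.20)/(0.168+0.111·1.12)] = 1.514·ln(0.8562/0.2926) = 1.625 mol·L⁻¹.

1.63 mol·L⁻¹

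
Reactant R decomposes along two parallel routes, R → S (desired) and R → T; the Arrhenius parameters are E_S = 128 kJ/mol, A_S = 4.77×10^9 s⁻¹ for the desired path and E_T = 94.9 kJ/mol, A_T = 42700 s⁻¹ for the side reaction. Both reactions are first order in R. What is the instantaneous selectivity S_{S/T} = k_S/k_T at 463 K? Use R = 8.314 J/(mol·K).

Since both paths have the same order in R, the concentration cancels and S_{S/T} = k_S/k_T = (A_S/A_T)·exp[(E_T−E_S)/(RT)].
(E_T−E_S)/(RT) = (94.9−128)×10³/(8.314×463) = -33100/3849 = -8.599.
k_S/k_T = (4.77×10^9/42700)·exp(-8.599) = 1.117×10^5 × 1.843×10^-4 = 20.6.
Since E_S > E_T, raising the temperature improves selectivity toward S.

20.6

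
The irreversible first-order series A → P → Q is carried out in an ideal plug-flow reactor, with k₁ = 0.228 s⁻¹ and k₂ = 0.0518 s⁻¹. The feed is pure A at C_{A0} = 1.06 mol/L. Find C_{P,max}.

Evaluating C_P at τ_opt = ln(k₂/k₁)/(k₂−k₁) gives C_{P,max}/C_{A0} = (k₁/k₂)^[k₂/(k₂−k₁)].
= (0.228/0.0518)^(0.0518/(0.0518−0.228)) = (4.402)^(-0.2940) = 0.6468.
C_{P,max} = 0.6468×1.06 = 0.686 mol/L.

0.686 mol/L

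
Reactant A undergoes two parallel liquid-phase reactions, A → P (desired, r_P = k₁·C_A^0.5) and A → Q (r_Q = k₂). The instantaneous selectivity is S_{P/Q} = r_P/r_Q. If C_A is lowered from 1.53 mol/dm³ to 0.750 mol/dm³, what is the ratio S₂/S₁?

S_{P/Q} = (k₁/k₂)·C_A^0.5, so S₂/S₁ = (C_{A,2}/C_{A,1})^0.5.
= (0.750/1.53)^0.5 = (0.4902)^0.5 = 0.700.
Selectivity toward P falls as C_A falls — high-concentration operation is favoured.

0.700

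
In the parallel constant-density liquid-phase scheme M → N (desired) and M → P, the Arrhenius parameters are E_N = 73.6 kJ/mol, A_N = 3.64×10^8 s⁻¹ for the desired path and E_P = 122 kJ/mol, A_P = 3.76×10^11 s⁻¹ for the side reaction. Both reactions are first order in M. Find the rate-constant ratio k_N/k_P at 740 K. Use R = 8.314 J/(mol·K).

k_N/k_P = (A_N/A_P)·exp[−(E_N−E_P)/(RT)] = (A_N/A_P)·exp[(E_P−E_N)/(RT)].
(E_P−E_N)/(RT) = (122−73.6)×10³/(8.314×740) = 48400/6152 = 7.867.
k_N/k_P = (3.64×10^8/3.76×10^11)·exp(7.867) = 9.681×10^-4 × 2609 = 2.53.
Since E_N < E_P, lowering the temperature improves selectivity toward N.

2.53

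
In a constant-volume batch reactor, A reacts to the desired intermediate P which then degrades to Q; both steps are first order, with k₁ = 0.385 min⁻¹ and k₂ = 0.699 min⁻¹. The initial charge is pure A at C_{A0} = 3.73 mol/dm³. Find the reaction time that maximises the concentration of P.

1.90 min

For first-order series the maximum of C_P occurs at t_opt = ln(k₂/k₁)/(k₂−k₁).
= ln(0.699/0.385)/(0.699−0.385) = ln(1.816)/0.3140 = 0.5964/0.3140 = 1.90 min.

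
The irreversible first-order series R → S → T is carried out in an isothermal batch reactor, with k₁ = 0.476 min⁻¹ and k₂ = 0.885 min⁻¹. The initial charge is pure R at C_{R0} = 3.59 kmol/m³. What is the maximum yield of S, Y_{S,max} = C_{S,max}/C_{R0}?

For a first-order series the maximum intermediate yield is C_{S,max}/C_{R0} = (k₁/k₂)^[k₂/(k₂−k₁)].
= (0.476/0.885)^(0.885/(0.885−0.476)) = (0.5379)^(2.164) = 0.2613.

0.261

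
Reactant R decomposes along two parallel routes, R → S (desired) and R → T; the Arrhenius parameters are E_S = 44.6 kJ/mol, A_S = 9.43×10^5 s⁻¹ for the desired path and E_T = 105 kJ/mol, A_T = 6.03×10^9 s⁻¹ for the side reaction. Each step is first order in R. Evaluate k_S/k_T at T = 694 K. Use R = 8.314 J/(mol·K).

5.50

With equal orders, S_{S/T} = k_S/k_T = (A_S/A_T)·exp[(E_T−E_S)/(RT)].
(E_T−E_S)/(RT) = (105−44.6)×10³/(8.314×694) = 60400/5770 = 10.47.
k_S/k_T = (9.43×10^5/6.03×10^9)·exp(10.47) = 1.564×10^-4 × 35175 = 5.50.
Since E_S < E_T, lowering the temperature improves selectivity toward S.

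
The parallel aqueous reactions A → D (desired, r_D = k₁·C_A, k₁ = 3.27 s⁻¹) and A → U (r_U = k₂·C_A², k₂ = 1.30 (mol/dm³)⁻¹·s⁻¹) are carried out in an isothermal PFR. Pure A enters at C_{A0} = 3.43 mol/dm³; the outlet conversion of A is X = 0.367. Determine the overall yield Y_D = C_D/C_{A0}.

0.174

C_A = C_{A0}(1−X) = 2.171 mol/dm³.
Along a PFR/batch, dC_D/dC_A = −r_D/(r_D+r_U) = −k₁/(k₁+k₂·C_A).
Integrating from C_{A0} to C_A: C_D = (3.27/1.30)·ln[(3.27+1.30·3.43)/(3.27+1.30·2.17)] = 2.515·ln(7.729/6.093) = 0.5984 mol/dm³.
Y_D = C_D/C_{A0} = 0.5984/3.43 = 0.174.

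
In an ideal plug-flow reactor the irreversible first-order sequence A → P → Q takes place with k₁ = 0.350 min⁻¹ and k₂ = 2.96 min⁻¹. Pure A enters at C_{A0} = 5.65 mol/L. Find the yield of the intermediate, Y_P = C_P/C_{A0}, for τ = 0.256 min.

The intermediate concentration in a first-order A→B→C sequence is C_P = k₁C_{A0}(e^(−k₁τ) − e^(−k₂τ))/(k₂−k₁).
e^(−k₁τ) = e^(−0.350×0.256) = e^(−0.08960) = 0.9143; e^(−k₂τ) = e^(−0.7578) = 0.4687.
C_P = 0.350×5.65/(2.96−0.350) × (0.9143−0.4687) = 0.7577×0.4456 = 0.3376 mol/L.
Y_P = C_P/C_{A0} = 0.3376/5.65 = 0.0598.

0.0598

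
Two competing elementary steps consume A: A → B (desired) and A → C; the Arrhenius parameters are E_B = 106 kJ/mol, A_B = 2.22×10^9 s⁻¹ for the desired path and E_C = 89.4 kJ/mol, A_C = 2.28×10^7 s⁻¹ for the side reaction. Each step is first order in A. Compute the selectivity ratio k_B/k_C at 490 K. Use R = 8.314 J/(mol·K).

Since both paths have the same order in A, the concentration cancels and S_{B/C} = k_B/k_C = (A_B/A_C)·exp[(E_C−E_B)/(RT)].
(E_C−E_B)/(RT) = (89.4−106)×10³/(8.314×490) = -16600/4074 = -4.075.
k_B/k_C = (2.22×10^9/2.28×10^7)·exp(-4.075) = 97.37 × 0.01700 = 1.65.
Since E_B > E_C, raising the temperature improves selectivity toward B.

1.65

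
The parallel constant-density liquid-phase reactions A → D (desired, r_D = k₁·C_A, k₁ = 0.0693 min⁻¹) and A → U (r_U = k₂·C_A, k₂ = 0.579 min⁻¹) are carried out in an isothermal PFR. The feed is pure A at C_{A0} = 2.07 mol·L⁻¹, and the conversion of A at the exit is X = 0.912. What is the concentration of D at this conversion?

0.202 mol·L⁻¹

C_A = C_{A0}(1−X) = 0.1822 mol·L⁻¹.
Both paths are first order in A, so the instantaneous fraction to D is constant: dC_D/d(−C_A) = k₁/(k₁+k₂) = 0.1069.
C_D = 0.1069·(C_{A0}−C_A) = 0.1069×1.888 = 0.202 mol·L⁻¹.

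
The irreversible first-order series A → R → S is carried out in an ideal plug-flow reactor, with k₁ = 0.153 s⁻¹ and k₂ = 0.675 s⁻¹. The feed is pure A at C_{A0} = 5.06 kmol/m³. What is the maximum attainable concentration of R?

For a first-order series the maximum intermediate yield is C_{R,max}/C_{A0} = (k₁/k₂)^[k₂/(k₂−k₁)].
= (0.153/0.675)^(0.675/(0.675−0.153)) = (0.2267)^(1.293) = 0.1467.
C_{R,max} = 0.1467×5.06 = 0.742 kmol/m³.

0.742 kmol/m³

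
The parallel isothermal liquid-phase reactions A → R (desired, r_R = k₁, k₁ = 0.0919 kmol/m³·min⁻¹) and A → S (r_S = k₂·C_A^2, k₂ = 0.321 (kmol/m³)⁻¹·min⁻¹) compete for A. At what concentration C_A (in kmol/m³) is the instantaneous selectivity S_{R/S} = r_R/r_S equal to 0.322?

0.943 kmol/m³

S_{R/S} = (k₁/k₂)·C_A^-2 ⇒ C_A = (S·k₂/k₁)^(-0.5).
= (0.322×0.321/0.0919)^(-0.5) = (1.125)^(-0.5) = 0.943 kmol/m³.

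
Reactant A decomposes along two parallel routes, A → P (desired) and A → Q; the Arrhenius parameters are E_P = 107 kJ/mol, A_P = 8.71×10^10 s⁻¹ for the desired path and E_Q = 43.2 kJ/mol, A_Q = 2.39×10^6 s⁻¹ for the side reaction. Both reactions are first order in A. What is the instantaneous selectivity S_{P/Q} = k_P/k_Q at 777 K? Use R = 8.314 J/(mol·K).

1.87

With equal orders, S_{P/Q} = k_P/k_Q = (A_P/A_Q)·exp[(E_Q−E_P)/(RT)].
(E_Q−E_P)/(RT) = (43.2−107)×10³/(8.314×777) = -63800/6460 = -9.876.
k_P/k_Q = (8.71×10^10/2.39×10^6)·exp(-9.876) = 36444 × 5.138×10^-5 = 1.87.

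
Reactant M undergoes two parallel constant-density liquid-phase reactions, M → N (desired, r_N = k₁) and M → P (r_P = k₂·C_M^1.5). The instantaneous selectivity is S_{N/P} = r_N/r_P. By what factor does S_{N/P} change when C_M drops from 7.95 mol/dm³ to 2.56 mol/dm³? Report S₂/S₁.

S_{N/P} = (k₁/k₂)·C_M^-1.5, so S₂/S₁ = (C_{M,2}/C_{M,1})^-1.5.
= (2.56/7.95)^(-1.5) = (0.3220)^(-1.5) = 5.47.
Selectivity toward N rises as C_M falls — low-concentration operation is favoured.

5.47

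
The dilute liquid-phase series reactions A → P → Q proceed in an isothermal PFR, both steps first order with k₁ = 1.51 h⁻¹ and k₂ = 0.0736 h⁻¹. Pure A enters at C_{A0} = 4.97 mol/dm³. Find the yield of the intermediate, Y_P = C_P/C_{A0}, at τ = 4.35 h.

The intermediate concentration in a first-order A→B→C sequence is C_P = k₁C_{A0}(e^(−k₁τ) − e^(−k₂τ))/(k₂−k₁).
e^(−k₁τ) = e^(−1.51×4.35) = e^(−6.568) = 0.001404; e^(−k₂τ) = e^(−0.3202) = 0.7260.
C_P = 1.51×4.97/(0.0736−1.51) × (0.001404−0.7260) = (-5.225)×(-0.7246) = 3.786 mol/dm³.
Y_P = C_P/C_{A0} = 3.786/4.97 = 0.762.

0.762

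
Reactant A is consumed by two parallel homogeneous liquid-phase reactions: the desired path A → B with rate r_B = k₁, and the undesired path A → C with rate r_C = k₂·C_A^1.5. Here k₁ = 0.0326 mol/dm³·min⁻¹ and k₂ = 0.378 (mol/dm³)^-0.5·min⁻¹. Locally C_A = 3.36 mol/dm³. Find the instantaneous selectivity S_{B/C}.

S_{B/C} = r_B/r_C = (k₁)/(k₂·C_A^1.5) = (k₁/k₂)·C_A^-1.5.
= (0.0326) / (0.378×3.360^1.5) = 0.03260/2.328 = 0.0140.
The undesired path is higher order in A, so low C_A (CSTR or dilute feed) favours B.

0.0140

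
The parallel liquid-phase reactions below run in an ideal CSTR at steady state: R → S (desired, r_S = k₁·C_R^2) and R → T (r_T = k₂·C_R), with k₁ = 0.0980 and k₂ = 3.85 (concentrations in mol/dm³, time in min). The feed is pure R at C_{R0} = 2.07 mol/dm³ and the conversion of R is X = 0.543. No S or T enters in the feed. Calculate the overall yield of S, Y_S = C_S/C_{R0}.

Exit C_R = C_{R0}(1−X) = 2.07×0.457 = 0.9460 mol/dm³.
Rates in a CSTR are evaluated at the outlet concentration: r_S = 0.0980×0.9460^2 = 0.08770, r_T = 3.85×0.9460 = 3.642.
Fraction of consumed R going to S: r_S/(r_S+r_T) = 0.02351.
C_S = 0.02351·C_{R0}·X = 0.02351×2.07×0.543 = 0.0264 mol/dm³; Y_S = C_S/C_{R0} = 0.0128.

0.0128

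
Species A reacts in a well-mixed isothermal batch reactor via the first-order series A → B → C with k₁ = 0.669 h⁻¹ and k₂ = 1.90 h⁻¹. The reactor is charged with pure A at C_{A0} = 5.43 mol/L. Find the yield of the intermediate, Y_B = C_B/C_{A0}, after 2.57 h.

Solving the coupled first-order balances gives C_B(t) = [k₁/(k₂−k₁)]·C_{A0}·(e^(−k₁t) − e^(−k₂t)).
e^(−k₁t) = e^(−0.669×2.57) = e^(−1.719) = 0.1792; e^(−k₂t) = e^(−4.883) = 0.007574.
C_B = 0.669×5.43/(1.90−0.669) × (0.1792−0.007574) = 2.951×0.1716 = 0.5064 mol/L.
Y_B = C_B/C_{A0} = 0.5064/5.43 = 0.0933.

0.0933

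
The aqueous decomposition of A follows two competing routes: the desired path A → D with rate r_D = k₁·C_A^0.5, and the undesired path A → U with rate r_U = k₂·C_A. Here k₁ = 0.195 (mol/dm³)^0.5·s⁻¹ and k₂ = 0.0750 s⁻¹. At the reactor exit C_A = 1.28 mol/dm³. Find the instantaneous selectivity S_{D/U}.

2.30

S_{D/U} = r_D/r_U = (k₁·C_A^0.5)/(k₂·C_A) = (k₁/k₂)·C_A^-0.5.
= (0.195×1.280^0.5) / (0.0750×1.280) = 0.2206/0.09600 = 2.30.
The undesired path is higher order in A, so low C_A (CSTR or dilute feed) favours D.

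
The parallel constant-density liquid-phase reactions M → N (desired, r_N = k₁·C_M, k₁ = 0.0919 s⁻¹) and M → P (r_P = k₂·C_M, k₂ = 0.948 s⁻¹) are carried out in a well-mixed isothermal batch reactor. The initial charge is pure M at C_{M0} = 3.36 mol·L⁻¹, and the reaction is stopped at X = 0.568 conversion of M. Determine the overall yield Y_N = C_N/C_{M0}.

0.0502

C_M = C_{M0}(1−X) = 1.452 mol·L⁻¹.
Both paths are first order in M, so the instantaneous fraction to N is constant: dC_N/d(−C_M) = k₁/(k₁+k₂) = 0.08837.
C_N = 0.08837·(C_{M0}−C_M) = 0.08837×1.908 = 0.169 mol·L⁻¹.
Y_N = C_N/C_{M0} = 0.1687/3.36 = 0.0502.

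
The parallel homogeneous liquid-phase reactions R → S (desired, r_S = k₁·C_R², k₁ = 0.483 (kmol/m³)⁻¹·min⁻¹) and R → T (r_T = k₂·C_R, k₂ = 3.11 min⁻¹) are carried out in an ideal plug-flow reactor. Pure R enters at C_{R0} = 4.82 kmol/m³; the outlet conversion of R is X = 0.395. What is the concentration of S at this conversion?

0.711 kmol/m³

C_R = C_{R0}(1−X) = 2.916 kmol/m³.
Along a PFR/batch, dC_T/dC_R = −r_T/(r_S+r_T) = −k₂/(k₂+k₁·C_R).
Integrating from C_{R0} to C_R: C_T = (3.11/0.483)·ln[(3.11+0.483·4.82)/(3.11+0.483·2.92)] = 6.439·ln(5.438/4.518) = 1.193 kmol/m³.
Then C_S = (C_{R0}−C_R) − C_T = 1.904 − 1.193 = 0.7111 kmol/m³.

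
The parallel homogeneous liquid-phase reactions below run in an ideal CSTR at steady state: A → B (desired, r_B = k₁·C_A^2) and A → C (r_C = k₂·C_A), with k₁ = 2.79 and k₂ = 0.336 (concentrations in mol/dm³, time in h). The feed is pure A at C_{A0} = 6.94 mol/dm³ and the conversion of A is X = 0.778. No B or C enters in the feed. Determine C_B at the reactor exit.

5.01 mol/dm³

Exit C_A = C_{A0}(1−X) = 6.94×0.222 = 1.541 mol/dm³.
In a CSTR the entire volume is at exit conditions, so r_B = 2.79×1.541^2 = 6.623 and r_C = 0.336×1.541 = 0.5177.
Fraction of consumed A going to B: r_B/(r_B+r_C) = 0.9275.
C_B = 0.9275·C_{A0}·X = 0.9275×6.94×0.778 = 5.01 mol/dm³.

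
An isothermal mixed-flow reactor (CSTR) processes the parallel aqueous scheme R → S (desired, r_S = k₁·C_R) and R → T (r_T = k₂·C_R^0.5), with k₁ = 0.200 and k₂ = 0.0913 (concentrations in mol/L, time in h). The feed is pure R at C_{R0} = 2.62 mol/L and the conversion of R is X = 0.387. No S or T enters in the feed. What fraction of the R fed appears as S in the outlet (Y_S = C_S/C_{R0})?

0.285

Exit C_R = C_{R0}(1−X) = 2.62×0.613 = 1.606 mol/L.
In a CSTR the entire volume is at exit conditions, so r_S = 0.200×1.606 = 0.3212 and r_T = 0.0913×1.606^0.5 = 0.1157.
Fraction of consumed R going to S: r_S/(r_S+r_T) = 0.7352.
C_S = 0.7352·C_{R0}·X = 0.7352×2.62×0.387 = 0.745 mol/L; Y_S = C_S/C_{R0} = 0.285.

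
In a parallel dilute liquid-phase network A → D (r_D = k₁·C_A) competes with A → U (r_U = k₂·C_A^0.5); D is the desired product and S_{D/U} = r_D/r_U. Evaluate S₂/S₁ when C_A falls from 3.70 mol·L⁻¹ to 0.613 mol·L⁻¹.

S_{D/U} = (k₁/k₂)·C_A^0.5, so S₂/S₁ = (C_{A,2}/C_{A,1})^0.5.
= (0.613/3.70)^0.5 = (0.1657)^0.5 = 0.407.
Selectivity toward D falls as C_A falls — high-concentration operation is favoured.

0.407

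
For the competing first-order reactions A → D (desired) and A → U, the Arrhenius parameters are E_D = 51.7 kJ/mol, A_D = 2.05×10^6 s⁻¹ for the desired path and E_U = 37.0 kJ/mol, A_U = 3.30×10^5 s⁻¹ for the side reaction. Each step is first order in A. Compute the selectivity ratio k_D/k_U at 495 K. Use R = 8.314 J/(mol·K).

k_D/k_U = (A_D/A_U)·exp[−(E_D−E_U)/(RT)] = (A_D/A_U)·exp[(E_U−E_D)/(RT)].
(E_U−E_D)/(RT) = (37.0−51.7)×10³/(8.314×495) = -14700/4115 = -3.572.
k_D/k_U = (2.05×10^6/3.30×10^5)·exp(-3.572) = 6.212 × 0.02810 = 0.175.
Since E_D > E_U, raising the temperature improves selectivity toward D.

0.175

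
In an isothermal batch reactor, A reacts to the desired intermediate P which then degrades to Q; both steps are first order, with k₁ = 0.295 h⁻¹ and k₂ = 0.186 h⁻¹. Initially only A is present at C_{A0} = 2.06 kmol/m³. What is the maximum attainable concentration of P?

Evaluating C_P at t_opt = ln(k₂/k₁)/(k₂−k₁) gives C_{P,max}/C_{A0} = (k₁/k₂)^[k₂/(k₂−k₁)].
= (0.295/0.186)^(0.186/(0.186−0.295)) = (1.586)^(-1.706) = 0.4552.
C_{P,max} = 0.4552×2.06 = 0.938 kmol/m³.

0.938 kmol/m³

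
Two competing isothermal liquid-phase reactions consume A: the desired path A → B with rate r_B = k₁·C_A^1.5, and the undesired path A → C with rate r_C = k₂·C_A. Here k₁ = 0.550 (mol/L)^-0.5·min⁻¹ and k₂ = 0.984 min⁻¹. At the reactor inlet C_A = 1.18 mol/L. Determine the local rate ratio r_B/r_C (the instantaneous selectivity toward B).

0.607

S_{B/C} = r_B/r_C = (k₁·C_A^1.5)/(k₂·C_A) = (k₁/k₂)·C_A^0.5.
= (0.550×1.180^1.5) / (0.984×1.180) = 0.7050/1.161 = 0.607.
Since the desired path is higher order in A, keeping C_A high (PFR or concentrated feed) favours B.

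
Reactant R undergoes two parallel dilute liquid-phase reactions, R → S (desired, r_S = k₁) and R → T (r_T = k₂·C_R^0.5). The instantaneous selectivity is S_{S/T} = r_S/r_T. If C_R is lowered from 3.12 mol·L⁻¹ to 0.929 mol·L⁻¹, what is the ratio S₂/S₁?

1.83

S_{S/T} = (k₁/k₂)·C_R^-0.5, so S₂/S₁ = (C_{R,2}/C_{R,1})^-0.5.
= (0.929/3.12)^(-0.5) = (0.2978)^(-0.5) = 1.83.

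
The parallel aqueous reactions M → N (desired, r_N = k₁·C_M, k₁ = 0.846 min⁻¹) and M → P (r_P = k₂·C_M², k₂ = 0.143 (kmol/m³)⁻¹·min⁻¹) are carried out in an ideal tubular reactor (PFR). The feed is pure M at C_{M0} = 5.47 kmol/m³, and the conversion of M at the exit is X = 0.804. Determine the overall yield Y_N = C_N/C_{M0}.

0.528

C_M = C_{M0}(1−X) = 1.072 kmol/m³.
Along a PFR/batch, dC_N/dC_M = −r_N/(r_N+r_P) = −k₁/(k₁+k₂·C_M).
Integrating from C_{M0} to C_M: C_N = (0.846/0.143)·ln[(0.846+0.143·5.47)/(0.846+0.143·1.07)] = 5.916·ln(1.628/0.9993) = 2.888 kmol/m³.
Y_N = C_N/C_{M0} = 2.888/5.47 = 0.528.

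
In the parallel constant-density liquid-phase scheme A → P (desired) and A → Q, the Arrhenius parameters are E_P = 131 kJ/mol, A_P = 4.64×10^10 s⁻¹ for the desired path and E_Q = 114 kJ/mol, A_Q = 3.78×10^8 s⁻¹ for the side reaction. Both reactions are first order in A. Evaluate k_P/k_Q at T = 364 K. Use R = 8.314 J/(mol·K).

k_P/k_Q = (A_P/A_Q)·exp[−(E_P−E_Q)/(RT)] = (A_P/A_Q)·exp[(E_Q−E_P)/(RT)].
(E_Q−E_P)/(RT) = (114−131)×10³/(8.314×364) = -17000/3026 = -5.617.
k_P/k_Q = (4.64×10^10/3.78×10^8)·exp(-5.617) = 122.8 × 0.003634 = 0.446.

0.446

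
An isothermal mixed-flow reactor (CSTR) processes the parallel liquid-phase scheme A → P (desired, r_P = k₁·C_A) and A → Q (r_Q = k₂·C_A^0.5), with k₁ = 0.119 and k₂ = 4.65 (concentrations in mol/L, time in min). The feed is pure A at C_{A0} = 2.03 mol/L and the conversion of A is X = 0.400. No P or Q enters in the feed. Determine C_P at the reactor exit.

Exit C_A = C_{A0}(1−X) = 2.03×0.600 = 1.218 mol/L.
In a CSTR the entire volume is at exit conditions, so r_P = 0.119×1.218 = 0.1449 and r_Q = 4.65×1.218^0.5 = 5.132.
Fraction of consumed A going to P: r_P/(r_P+r_Q) = 0.02747.
C_P = 0.02747·C_{A0}·X = 0.02747×2.03×0.400 = 0.0223 mol/L.

0.0223 mol/L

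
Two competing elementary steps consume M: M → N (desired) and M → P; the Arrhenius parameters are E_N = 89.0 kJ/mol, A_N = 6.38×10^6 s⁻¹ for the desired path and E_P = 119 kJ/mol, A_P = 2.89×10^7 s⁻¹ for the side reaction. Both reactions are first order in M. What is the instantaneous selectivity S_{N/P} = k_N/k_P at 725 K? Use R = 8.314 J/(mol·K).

32.0

k_N/k_P = (A_N/A_P)·exp[−(E_N−E_P)/(RT)] = (A_N/A_P)·exp[(E_P−E_N)/(RT)].
(E_P−E_N)/(RT) = (119−89.0)×10³/(8.314×725) = 30000/6028 = 4.977.
k_N/k_P = (6.38×10^6/2.89×10^7)·exp(4.977) = 0.2208 × 145.0 = 32.0.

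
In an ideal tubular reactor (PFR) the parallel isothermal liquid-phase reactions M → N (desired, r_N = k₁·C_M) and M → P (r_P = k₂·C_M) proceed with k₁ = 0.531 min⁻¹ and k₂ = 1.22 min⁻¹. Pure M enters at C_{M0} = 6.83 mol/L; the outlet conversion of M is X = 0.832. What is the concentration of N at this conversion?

1.72 mol/L

C_M = C_{M0}(1−X) = 1.147 mol/L.
Both paths are first order in M, so the instantaneous fraction to N is constant: dC_N/d(−C_M) = k₁/(k₁+k₂) = 0.3033.
C_N = 0.3033·(C_{M0}−C_M) = 0.3033×5.683 = 1.72 mol/L.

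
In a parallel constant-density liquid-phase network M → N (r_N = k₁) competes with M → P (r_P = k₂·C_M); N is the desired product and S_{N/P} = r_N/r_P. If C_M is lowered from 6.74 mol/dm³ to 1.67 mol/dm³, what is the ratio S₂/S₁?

S_{N/P} = (k₁/k₂)·C_M⁻¹, so S₂/S₁ = (C_{M,2}/C_{M,1})⁻¹.
= 6.74/1.67 = 4.04.
Selectivity toward N rises as C_M falls — low-concentration operation is favoured.

4.04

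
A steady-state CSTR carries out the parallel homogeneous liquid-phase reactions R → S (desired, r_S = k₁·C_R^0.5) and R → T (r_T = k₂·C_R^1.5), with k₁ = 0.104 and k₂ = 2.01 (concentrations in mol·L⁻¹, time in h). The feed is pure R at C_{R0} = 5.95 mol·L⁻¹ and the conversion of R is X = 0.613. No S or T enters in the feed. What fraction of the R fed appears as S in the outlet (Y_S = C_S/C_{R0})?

0.0135

Exit C_R = C_{R0}(1−X) = 5.95×0.387 = 2.303 mol·L⁻¹.
Rates in a CSTR are evaluated at the outlet concentration: r_S = 0.104×2.303^0.5 = 0.1578, r_T = 2.01×2.303^1.5 = 7.023.
Fraction of consumed R going to S: r_S/(r_S+r_T) = 0.02198.
C_S = 0.02198·C_{R0}·X = 0.02198×5.95×0.613 = 0.0802 mol·L⁻¹; Y_S = C_S/C_{R0} = 0.0135.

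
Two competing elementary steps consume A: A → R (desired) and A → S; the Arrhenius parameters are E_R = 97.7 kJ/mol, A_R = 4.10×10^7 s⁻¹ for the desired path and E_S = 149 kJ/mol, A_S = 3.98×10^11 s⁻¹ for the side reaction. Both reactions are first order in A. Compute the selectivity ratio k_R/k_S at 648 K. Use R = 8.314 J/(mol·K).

k_R/k_S = (A_R/A_S)·exp[−(E_R−E_S)/(RT)] = (A_R/A_S)·exp[(E_S−E_R)/(RT)].
(E_S−E_R)/(RT) = (149−97.7)×10³/(8.314×648) = 51300/5387 = 9.522.
k_R/k_S = (4.10×10^7/3.98×10^11)·exp(9.522) = 1.030×10^-4 × 13658 = 1.41.

1.41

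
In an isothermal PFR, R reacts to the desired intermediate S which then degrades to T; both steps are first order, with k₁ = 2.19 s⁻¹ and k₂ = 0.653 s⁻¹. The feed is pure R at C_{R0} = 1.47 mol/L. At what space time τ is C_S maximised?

For first-order series the maximum of C_S occurs at τ_opt = ln(k₂/k₁)/(k₂−k₁).
= ln(0.653/2.19)/(0.653−2.19) = ln(0.2982)/-1.537 = -1.210/-1.537 = 0.787 s.

0.787 s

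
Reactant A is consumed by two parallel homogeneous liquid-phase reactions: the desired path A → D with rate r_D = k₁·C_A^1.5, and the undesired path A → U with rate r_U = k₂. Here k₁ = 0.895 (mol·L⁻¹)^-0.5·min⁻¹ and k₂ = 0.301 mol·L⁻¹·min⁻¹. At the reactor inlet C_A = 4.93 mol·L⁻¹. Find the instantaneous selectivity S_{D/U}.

S_{D/U} = r_D/r_U = (k₁·C_A^1.5)/(k₂) = (k₁/k₂)·C_A^1.5.
= (0.895×4.930^1.5) / (0.301) = 9.797/0.3010 = 32.5.
Since the desired path is higher order in A, keeping C_A high (PFR or concentrated feed) favours D.

32.5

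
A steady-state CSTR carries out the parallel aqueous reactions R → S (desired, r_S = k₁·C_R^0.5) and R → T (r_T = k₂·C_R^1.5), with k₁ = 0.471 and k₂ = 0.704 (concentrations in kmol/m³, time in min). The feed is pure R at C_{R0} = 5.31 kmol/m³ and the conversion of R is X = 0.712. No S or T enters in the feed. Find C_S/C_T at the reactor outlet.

0.437

Exit C_R = C_{R0}(1−X) = 5.31×0.288 = 1.529 kmol/m³.
In a CSTR the entire volume is at exit conditions, so r_S = 0.471×1.529^0.5 = 0.5825 and r_T = 0.704×1.529^1.5 = 1.331.
Overall selectivity = C_S/C_T = r_Sτ/(r_Tτ) = r_S/r_T = 0.437.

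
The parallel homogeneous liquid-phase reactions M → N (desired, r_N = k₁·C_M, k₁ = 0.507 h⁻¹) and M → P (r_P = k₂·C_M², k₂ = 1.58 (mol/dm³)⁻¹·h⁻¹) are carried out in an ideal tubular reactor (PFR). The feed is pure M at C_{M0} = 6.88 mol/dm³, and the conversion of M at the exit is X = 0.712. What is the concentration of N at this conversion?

0.366 mol/dm³

C_M = C_{M0}(1−X) = 1.981 mol/dm³.
Along a PFR/batch, dC_N/dC_M = −r_N/(r_N+r_P) = −k₁/(k₁+k₂·C_M).
Integrating from C_{M0} to C_M: C_N = (0.507/1.58)·ln[(0.507+1.58·6.88)/(0.507+1.58·1.98)] = 0.3209·ln(11.38/3.638) = 0.3659 mol/dm³.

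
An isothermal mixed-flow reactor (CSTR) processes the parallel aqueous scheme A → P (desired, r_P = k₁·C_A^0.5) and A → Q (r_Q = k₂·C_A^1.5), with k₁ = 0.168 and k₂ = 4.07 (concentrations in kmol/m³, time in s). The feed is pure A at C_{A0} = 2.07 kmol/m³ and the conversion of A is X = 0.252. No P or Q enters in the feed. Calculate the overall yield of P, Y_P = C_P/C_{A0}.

0.00654

Exit C_A = C_{A0}(1−X) = 2.07×0.748 = 1.548 kmol/m³.
A CSTR operates uniformly at the exit composition, giving r_P = 0.2090 and r_Q = 7.842 (each k·C_A^n at C_A = 1.548).
Fraction of consumed A going to P: r_P/(r_P+r_Q) = 0.02597.
C_P = 0.02597·C_{A0}·X = 0.02597×2.07×0.252 = 0.0135 kmol/m³; Y_P = C_P/C_{A0} = 0.00654.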